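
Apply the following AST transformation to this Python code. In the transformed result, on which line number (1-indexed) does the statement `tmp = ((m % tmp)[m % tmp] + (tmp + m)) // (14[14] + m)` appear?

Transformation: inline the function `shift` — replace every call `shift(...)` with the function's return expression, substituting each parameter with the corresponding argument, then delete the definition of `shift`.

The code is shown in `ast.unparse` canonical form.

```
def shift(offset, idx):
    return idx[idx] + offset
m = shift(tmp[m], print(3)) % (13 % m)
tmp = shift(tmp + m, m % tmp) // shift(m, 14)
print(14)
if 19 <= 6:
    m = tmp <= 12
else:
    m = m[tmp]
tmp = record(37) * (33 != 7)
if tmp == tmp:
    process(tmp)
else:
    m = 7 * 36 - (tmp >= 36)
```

2

Transformed code:
m = (print(3)[print(3)] + tmp[m]) % (13 % m)
tmp = ((m % tmp)[m % tmp] + (tmp + m)) // (14[14] + m)
print(14)
if 19 <= 6:
    m = tmp <= 12
else:
    m = m[tmp]
tmp = record(37) * (33 != 7)
if tmp == tmp:
    process(tmp)
else:
    m = 7 * 36 - (tmp >= 36)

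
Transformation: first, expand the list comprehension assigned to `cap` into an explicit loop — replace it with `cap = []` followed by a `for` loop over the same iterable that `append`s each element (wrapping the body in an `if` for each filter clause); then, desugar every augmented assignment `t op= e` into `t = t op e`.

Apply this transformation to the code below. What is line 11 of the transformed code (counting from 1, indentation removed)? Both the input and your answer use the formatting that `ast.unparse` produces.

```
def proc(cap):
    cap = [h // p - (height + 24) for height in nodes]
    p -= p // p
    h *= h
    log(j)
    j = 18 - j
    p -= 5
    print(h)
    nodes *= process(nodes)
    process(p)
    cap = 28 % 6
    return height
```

Transformed code:
def proc(cap):
    cap = []
    for height in nodes:
        cap.append(h // p - (height + 24))
    p = p - p // p
    h = h * h
    log(j)
    j = 18 - j
    p = p - 5
    print(h)
    nodes = nodes * process(nodes)
    process(p)
    cap = 28 % 6
    return height

nodes = nodes * process(nodes)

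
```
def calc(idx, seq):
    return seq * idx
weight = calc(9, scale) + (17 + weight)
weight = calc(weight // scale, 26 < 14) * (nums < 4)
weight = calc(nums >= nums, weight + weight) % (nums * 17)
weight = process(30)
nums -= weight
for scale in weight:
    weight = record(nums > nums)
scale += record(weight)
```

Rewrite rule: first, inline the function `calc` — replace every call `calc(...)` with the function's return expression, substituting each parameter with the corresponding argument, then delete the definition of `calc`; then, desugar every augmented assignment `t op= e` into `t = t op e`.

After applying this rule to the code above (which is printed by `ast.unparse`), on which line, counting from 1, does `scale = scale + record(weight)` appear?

Transformed code:
weight = scale * 9 + (17 + weight)
weight = (26 < 14) * (weight // scale) * (nums < 4)
weight = (weight + weight) * (nums >= nums) % (nums * 17)
weight = process(30)
nums = nums - weight
for scale in weight:
    weight = record(nums > nums)
scale = scale + record(weight)

8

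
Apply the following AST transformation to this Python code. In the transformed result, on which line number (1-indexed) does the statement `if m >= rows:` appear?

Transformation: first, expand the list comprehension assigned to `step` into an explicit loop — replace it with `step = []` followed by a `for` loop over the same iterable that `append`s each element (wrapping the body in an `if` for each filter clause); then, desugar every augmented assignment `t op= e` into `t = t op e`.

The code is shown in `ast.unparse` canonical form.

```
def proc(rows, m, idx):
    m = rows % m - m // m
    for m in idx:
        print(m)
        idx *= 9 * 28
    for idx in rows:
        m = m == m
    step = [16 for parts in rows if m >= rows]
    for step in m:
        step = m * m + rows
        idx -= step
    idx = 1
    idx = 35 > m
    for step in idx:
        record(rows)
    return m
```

10

Transformed code:
def proc(rows, m, idx):
    m = rows % m - m // m
    for m in idx:
        print(m)
        idx = idx * (9 * 28)
    for idx in rows:
        m = m == m
    step = []
    for parts in rows:
        if m >= rows:
            step.append(16)
    for step in m:
        step = m * m + rows
        idx = idx - step
    idx = 1
    idx = 35 > m
    for step in idx:
        record(rows)
    return m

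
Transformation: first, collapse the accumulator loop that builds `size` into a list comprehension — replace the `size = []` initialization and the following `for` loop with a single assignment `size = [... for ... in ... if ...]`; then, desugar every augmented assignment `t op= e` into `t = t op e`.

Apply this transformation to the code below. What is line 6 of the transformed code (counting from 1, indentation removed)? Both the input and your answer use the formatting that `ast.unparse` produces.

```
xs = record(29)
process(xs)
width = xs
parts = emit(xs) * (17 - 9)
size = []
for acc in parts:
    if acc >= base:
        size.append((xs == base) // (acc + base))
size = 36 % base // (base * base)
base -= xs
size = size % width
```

size = 36 % base // (base * base)

Transformed code:
xs = record(29)
process(xs)
width = xs
parts = emit(xs) * (17 - 9)
size = [(xs == base) // (acc + base) for acc in parts if acc >= base]
size = 36 % base // (base * base)
base = base - xs
size = size % width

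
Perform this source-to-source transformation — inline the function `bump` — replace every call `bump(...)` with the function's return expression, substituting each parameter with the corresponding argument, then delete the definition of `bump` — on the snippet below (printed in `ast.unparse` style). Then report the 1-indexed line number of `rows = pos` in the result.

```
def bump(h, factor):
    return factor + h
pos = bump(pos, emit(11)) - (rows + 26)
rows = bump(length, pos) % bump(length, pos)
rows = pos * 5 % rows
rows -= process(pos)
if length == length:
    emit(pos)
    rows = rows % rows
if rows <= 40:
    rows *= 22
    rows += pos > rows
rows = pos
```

11

Transformed code:
pos = emit(11) + pos - (rows + 26)
rows = (pos + length) % (pos + length)
rows = pos * 5 % rows
rows -= process(pos)
if length == length:
    emit(pos)
    rows = rows % rows
if rows <= 40:
    rows *= 22
    rows += pos > rows
rows = pos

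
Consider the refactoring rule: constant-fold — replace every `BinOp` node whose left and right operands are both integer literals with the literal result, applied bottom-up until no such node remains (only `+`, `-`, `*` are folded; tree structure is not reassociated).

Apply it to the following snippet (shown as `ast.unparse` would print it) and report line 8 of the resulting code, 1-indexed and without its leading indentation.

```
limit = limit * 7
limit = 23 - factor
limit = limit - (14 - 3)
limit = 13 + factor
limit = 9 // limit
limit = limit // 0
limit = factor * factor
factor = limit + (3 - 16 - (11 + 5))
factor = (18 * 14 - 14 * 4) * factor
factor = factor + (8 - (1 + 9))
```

factor = limit + -29

Transformed code:
limit = limit * 7
limit = 23 - factor
limit = limit - 11
limit = 13 + factor
limit = 9 // limit
limit = limit // 0
limit = factor * factor
factor = limit + -29
factor = 196 * factor
factor = factor + -2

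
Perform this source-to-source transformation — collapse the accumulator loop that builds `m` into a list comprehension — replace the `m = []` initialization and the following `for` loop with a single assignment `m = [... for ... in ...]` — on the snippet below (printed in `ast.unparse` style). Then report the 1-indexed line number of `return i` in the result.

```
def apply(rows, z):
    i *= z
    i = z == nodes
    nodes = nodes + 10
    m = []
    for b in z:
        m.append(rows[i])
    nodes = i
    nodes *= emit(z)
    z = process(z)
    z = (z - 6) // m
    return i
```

10

Transformed code:
def apply(rows, z):
    i *= z
    i = z == nodes
    nodes = nodes + 10
    m = [rows[i] for b in z]
    nodes = i
    nodes *= emit(z)
    z = process(z)
    z = (z - 6) // m
    return i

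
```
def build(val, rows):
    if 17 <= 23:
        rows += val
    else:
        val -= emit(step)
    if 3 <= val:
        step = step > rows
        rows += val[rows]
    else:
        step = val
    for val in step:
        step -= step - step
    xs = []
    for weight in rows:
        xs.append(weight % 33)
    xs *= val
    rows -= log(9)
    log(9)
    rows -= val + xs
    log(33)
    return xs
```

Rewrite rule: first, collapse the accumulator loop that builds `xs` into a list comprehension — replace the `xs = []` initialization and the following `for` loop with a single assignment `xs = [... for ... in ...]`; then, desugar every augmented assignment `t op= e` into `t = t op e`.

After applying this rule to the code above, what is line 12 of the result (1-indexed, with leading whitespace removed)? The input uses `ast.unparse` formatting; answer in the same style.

Transformed code:
def build(val, rows):
    if 17 <= 23:
        rows = rows + val
    else:
        val = val - emit(step)
    if 3 <= val:
        step = step > rows
        rows = rows + val[rows]
    else:
        step = val
    for val in step:
        step = step - (step - step)
    xs = [weight % 33 for weight in rows]
    xs = xs * val
    rows = rows - log(9)
    log(9)
    rows = rows - (val + xs)
    log(33)
    return xs

step = step - (step - step)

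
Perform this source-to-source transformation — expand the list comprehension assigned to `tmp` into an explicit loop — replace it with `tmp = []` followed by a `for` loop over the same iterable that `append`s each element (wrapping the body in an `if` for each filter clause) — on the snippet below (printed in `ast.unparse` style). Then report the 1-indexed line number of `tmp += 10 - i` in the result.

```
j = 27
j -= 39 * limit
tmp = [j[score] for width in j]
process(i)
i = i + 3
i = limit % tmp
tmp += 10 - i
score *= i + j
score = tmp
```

9

Transformed code:
j = 27
j -= 39 * limit
tmp = []
for width in j:
    tmp.append(j[score])
process(i)
i = i + 3
i = limit % tmp
tmp += 10 - i
score *= i + j
score = tmp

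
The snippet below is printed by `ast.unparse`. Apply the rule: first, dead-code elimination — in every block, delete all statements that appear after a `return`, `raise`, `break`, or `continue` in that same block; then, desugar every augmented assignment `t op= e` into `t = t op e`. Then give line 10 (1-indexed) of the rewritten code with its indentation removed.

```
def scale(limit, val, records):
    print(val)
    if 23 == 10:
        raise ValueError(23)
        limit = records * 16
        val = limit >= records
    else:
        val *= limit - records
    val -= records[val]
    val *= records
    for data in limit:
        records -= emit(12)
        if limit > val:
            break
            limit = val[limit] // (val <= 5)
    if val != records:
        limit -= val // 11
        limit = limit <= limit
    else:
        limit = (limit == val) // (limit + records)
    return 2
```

records = records - emit(12)

Transformed code:
def scale(limit, val, records):
    print(val)
    if 23 == 10:
        raise ValueError(23)
    else:
        val = val * (limit - records)
    val = val - records[val]
    val = val * records
    for data in limit:
        records = records - emit(12)
        if limit > val:
            break
    if val != records:
        limit = limit - val // 11
        limit = limit <= limit
    else:
        limit = (limit == val) // (limit + records)
    return 2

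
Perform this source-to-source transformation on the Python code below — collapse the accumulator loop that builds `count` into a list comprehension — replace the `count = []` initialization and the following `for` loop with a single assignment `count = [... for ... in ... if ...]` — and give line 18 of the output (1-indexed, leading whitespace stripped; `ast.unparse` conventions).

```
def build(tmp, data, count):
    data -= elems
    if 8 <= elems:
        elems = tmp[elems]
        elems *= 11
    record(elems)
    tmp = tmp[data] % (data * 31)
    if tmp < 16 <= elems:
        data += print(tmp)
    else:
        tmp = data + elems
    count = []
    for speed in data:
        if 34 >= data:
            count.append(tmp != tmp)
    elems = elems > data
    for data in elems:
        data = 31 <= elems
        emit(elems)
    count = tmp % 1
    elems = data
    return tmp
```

Transformed code:
def build(tmp, data, count):
    data -= elems
    if 8 <= elems:
        elems = tmp[elems]
        elems *= 11
    record(elems)
    tmp = tmp[data] % (data * 31)
    if tmp < 16 <= elems:
        data += print(tmp)
    else:
        tmp = data + elems
    count = [tmp != tmp for speed in data if 34 >= data]
    elems = elems > data
    for data in elems:
        data = 31 <= elems
        emit(elems)
    count = tmp % 1
    elems = data
    return tmp

elems = data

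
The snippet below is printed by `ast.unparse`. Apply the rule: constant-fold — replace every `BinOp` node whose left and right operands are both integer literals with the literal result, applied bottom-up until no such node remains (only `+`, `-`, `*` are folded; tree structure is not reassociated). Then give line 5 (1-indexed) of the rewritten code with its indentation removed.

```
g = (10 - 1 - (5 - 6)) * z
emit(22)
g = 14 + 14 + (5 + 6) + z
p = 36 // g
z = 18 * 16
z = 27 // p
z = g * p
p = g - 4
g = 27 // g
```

z = 288

Transformed code:
g = 10 * z
emit(22)
g = 39 + z
p = 36 // g
z = 288
z = 27 // p
z = g * p
p = g - 4
g = 27 // g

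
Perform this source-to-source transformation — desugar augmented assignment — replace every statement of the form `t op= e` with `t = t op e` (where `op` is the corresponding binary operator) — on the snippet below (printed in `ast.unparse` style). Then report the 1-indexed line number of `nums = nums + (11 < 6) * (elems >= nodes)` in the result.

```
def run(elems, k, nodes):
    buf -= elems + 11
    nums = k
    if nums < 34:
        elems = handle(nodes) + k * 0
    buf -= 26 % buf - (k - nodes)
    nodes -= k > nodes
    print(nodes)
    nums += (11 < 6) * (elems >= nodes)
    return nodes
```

9

Transformed code:
def run(elems, k, nodes):
    buf = buf - (elems + 11)
    nums = k
    if nums < 34:
        elems = handle(nodes) + k * 0
    buf = buf - (26 % buf - (k - nodes))
    nodes = nodes - (k > nodes)
    print(nodes)
    nums = nums + (11 < 6) * (elems >= nodes)
    return nodes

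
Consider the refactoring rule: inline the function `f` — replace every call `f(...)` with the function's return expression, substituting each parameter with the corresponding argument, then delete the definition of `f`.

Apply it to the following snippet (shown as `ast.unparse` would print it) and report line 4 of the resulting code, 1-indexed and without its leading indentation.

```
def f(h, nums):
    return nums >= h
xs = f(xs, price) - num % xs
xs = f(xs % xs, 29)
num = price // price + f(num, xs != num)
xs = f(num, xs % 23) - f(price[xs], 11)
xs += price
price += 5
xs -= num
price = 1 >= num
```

xs = (xs % 23 >= num) - (11 >= price[xs])

Transformed code:
xs = (price >= xs) - num % xs
xs = 29 >= xs % xs
num = price // price + ((xs != num) >= num)
xs = (xs % 23 >= num) - (11 >= price[xs])
xs += price
price += 5
xs -= num
price = 1 >= num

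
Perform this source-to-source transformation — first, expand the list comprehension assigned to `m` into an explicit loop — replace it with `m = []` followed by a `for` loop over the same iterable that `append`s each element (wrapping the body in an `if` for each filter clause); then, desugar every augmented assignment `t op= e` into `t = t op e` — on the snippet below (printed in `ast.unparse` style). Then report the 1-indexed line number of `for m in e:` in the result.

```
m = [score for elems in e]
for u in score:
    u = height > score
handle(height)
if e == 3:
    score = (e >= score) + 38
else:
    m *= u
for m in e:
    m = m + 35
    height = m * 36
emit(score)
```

11

Transformed code:
m = []
for elems in e:
    m.append(score)
for u in score:
    u = height > score
handle(height)
if e == 3:
    score = (e >= score) + 38
else:
    m = m * u
for m in e:
    m = m + 35
    height = m * 36
emit(score)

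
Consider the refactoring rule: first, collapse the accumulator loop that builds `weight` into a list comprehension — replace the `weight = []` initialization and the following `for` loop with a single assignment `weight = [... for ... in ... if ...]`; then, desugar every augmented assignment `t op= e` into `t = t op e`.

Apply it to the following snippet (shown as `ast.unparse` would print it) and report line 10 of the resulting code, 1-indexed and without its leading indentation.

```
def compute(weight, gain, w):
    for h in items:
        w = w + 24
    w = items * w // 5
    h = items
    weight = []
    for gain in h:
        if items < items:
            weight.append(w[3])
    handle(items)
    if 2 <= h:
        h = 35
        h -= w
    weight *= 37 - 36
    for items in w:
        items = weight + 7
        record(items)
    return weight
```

Transformed code:
def compute(weight, gain, w):
    for h in items:
        w = w + 24
    w = items * w // 5
    h = items
    weight = [w[3] for gain in h if items < items]
    handle(items)
    if 2 <= h:
        h = 35
        h = h - w
    weight = weight * (37 - 36)
    for items in w:
        items = weight + 7
        record(items)
    return weight

h = h - w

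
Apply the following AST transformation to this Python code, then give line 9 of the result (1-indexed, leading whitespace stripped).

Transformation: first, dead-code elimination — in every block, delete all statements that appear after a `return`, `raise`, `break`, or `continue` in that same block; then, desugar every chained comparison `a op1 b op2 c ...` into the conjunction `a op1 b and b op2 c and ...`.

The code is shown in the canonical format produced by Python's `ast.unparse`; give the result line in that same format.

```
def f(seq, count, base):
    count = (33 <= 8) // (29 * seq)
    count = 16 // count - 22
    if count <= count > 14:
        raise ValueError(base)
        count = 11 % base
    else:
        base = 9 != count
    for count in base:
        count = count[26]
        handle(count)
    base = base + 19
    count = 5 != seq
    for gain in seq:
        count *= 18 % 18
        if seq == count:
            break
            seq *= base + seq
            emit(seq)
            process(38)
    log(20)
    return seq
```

Transformed code:
def f(seq, count, base):
    count = (33 <= 8) // (29 * seq)
    count = 16 // count - 22
    if count <= count and count > 14:
        raise ValueError(base)
    else:
        base = 9 != count
    for count in base:
        count = count[26]
        handle(count)
    base = base + 19
    count = 5 != seq
    for gain in seq:
        count *= 18 % 18
        if seq == count:
            break
    log(20)
    return seq

count = count[26]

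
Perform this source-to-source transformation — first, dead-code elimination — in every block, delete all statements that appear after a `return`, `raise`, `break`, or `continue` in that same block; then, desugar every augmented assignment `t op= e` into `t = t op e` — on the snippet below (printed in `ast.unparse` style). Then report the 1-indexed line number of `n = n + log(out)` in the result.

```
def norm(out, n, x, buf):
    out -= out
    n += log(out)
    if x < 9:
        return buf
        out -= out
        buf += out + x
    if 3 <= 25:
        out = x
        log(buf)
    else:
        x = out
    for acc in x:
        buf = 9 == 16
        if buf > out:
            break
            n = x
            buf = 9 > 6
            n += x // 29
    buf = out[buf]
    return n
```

3

Transformed code:
def norm(out, n, x, buf):
    out = out - out
    n = n + log(out)
    if x < 9:
        return buf
    if 3 <= 25:
        out = x
        log(buf)
    else:
        x = out
    for acc in x:
        buf = 9 == 16
        if buf > out:
            break
    buf = out[buf]
    return n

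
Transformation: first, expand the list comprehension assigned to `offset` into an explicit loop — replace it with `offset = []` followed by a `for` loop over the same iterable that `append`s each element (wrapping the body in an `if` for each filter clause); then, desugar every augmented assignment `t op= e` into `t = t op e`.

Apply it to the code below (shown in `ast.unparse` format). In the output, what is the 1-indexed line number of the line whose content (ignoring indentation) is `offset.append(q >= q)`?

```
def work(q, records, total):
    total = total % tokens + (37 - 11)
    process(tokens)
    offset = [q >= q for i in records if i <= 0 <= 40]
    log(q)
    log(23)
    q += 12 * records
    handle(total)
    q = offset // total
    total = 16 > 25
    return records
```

Transformed code:
def work(q, records, total):
    total = total % tokens + (37 - 11)
    process(tokens)
    offset = []
    for i in records:
        if i <= 0 <= 40:
            offset.append(q >= q)
    log(q)
    log(23)
    q = q + 12 * records
    handle(total)
    q = offset // total
    total = 16 > 25
    return records

7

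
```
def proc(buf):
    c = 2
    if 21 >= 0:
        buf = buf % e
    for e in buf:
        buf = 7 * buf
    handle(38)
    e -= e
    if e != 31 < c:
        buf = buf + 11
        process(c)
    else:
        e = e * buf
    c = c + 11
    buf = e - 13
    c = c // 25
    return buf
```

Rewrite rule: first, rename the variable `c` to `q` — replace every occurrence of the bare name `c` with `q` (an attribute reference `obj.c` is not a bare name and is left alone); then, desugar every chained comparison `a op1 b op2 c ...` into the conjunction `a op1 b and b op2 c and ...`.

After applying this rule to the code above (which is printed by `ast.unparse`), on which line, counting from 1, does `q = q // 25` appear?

Transformed code:
def proc(buf):
    q = 2
    if 21 >= 0:
        buf = buf % e
    for e in buf:
        buf = 7 * buf
    handle(38)
    e -= e
    if e != 31 and 31 < q:
        buf = buf + 11
        process(q)
    else:
        e = e * buf
    q = q + 11
    buf = e - 13
    q = q // 25
    return buf

16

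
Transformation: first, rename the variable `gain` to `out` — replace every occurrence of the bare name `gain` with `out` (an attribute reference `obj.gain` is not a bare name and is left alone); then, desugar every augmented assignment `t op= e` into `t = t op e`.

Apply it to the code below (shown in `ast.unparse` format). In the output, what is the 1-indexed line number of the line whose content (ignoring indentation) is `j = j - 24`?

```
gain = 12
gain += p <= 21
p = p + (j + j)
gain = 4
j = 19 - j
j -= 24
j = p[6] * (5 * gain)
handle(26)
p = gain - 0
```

6

Transformed code:
out = 12
out = out + (p <= 21)
p = p + (j + j)
out = 4
j = 19 - j
j = j - 24
j = p[6] * (5 * out)
handle(26)
p = out - 0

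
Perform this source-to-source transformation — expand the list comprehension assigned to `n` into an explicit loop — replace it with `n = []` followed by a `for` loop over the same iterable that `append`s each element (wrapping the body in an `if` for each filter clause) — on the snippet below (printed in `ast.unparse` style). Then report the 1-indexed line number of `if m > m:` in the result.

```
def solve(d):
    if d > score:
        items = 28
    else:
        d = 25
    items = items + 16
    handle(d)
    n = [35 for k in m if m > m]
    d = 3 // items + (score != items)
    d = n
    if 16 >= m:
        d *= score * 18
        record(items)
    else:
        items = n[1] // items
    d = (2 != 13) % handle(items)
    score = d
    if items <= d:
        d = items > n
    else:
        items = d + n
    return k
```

Transformed code:
def solve(d):
    if d > score:
        items = 28
    else:
        d = 25
    items = items + 16
    handle(d)
    n = []
    for k in m:
        if m > m:
            n.append(35)
    d = 3 // items + (score != items)
    d = n
    if 16 >= m:
        d *= score * 18
        record(items)
    else:
        items = n[1] // items
    d = (2 != 13) % handle(items)
    score = d
    if items <= d:
        d = items > n
    else:
        items = d + n
    return k

10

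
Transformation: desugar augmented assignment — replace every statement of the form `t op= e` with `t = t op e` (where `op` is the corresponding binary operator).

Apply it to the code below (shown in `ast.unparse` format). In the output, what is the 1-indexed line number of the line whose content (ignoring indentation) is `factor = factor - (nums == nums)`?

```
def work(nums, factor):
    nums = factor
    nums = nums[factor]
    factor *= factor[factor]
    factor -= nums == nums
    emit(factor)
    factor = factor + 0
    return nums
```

5

Transformed code:
def work(nums, factor):
    nums = factor
    nums = nums[factor]
    factor = factor * factor[factor]
    factor = factor - (nums == nums)
    emit(factor)
    factor = factor + 0
    return nums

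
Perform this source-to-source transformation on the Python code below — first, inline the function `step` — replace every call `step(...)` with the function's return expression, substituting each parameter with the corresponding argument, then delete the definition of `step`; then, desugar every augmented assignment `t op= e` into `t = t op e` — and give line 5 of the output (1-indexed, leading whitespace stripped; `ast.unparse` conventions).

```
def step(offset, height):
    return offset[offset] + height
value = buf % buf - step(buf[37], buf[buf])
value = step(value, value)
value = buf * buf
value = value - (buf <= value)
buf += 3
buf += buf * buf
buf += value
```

buf = buf + 3

Transformed code:
value = buf % buf - (buf[37][buf[37]] + buf[buf])
value = value[value] + value
value = buf * buf
value = value - (buf <= value)
buf = buf + 3
buf = buf + buf * buf
buf = buf + value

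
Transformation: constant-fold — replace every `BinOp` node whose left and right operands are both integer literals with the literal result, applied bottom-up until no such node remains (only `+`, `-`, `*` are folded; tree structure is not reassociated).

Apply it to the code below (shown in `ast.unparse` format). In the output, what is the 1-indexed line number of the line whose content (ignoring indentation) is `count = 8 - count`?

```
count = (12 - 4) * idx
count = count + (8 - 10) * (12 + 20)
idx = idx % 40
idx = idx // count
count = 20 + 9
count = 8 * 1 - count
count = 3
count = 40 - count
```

6

Transformed code:
count = 8 * idx
count = count + -64
idx = idx % 40
idx = idx // count
count = 29
count = 8 - count
count = 3
count = 40 - count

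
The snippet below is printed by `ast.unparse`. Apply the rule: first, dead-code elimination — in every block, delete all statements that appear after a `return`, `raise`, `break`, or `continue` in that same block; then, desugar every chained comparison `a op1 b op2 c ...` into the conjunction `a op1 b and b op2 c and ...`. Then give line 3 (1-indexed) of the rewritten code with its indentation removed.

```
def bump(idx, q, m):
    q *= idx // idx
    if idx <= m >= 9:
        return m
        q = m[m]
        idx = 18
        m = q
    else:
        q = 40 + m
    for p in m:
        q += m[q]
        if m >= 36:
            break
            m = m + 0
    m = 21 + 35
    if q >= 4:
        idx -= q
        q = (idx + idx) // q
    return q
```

if idx <= m and m >= 9:

Transformed code:
def bump(idx, q, m):
    q *= idx // idx
    if idx <= m and m >= 9:
        return m
    else:
        q = 40 + m
    for p in m:
        q += m[q]
        if m >= 36:
            break
    m = 21 + 35
    if q >= 4:
        idx -= q
        q = (idx + idx) // q
    return q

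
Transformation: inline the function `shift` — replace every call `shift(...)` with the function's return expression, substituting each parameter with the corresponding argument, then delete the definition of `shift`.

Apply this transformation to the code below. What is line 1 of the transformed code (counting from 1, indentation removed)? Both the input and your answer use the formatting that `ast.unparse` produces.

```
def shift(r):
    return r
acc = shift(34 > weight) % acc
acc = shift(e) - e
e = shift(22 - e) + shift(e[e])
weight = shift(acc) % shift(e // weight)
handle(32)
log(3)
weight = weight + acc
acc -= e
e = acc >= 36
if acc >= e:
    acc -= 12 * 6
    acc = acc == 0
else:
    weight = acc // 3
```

acc = (34 > weight) % acc

Transformed code:
acc = (34 > weight) % acc
acc = e - e
e = 22 - e + e[e]
weight = acc % (e // weight)
handle(32)
log(3)
weight = weight + acc
acc -= e
e = acc >= 36
if acc >= e:
    acc -= 12 * 6
    acc = acc == 0
else:
    weight = acc // 3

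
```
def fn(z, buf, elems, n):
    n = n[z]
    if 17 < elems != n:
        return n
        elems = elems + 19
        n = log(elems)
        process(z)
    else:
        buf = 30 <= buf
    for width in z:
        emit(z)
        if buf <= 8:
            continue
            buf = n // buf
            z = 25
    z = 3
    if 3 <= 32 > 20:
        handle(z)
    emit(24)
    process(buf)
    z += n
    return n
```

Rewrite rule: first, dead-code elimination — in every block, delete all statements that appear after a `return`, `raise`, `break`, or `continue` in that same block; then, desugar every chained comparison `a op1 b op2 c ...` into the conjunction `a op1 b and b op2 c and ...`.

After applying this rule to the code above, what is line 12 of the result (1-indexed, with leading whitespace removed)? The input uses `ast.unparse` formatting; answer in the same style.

if 3 <= 32 and 32 > 20:

Transformed code:
def fn(z, buf, elems, n):
    n = n[z]
    if 17 < elems and elems != n:
        return n
    else:
        buf = 30 <= buf
    for width in z:
        emit(z)
        if buf <= 8:
            continue
    z = 3
    if 3 <= 32 and 32 > 20:
        handle(z)
    emit(24)
    process(buf)
    z += n
    return n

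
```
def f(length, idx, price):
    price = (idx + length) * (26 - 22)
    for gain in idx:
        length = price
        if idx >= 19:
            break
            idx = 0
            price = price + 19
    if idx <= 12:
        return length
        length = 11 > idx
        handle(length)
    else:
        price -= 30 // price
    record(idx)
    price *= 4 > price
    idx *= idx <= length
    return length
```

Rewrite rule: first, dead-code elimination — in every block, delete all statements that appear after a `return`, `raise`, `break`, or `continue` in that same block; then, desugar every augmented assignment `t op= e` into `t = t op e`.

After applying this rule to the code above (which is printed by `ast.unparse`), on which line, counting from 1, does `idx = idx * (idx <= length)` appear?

13

Transformed code:
def f(length, idx, price):
    price = (idx + length) * (26 - 22)
    for gain in idx:
        length = price
        if idx >= 19:
            break
    if idx <= 12:
        return length
    else:
        price = price - 30 // price
    record(idx)
    price = price * (4 > price)
    idx = idx * (idx <= length)
    return length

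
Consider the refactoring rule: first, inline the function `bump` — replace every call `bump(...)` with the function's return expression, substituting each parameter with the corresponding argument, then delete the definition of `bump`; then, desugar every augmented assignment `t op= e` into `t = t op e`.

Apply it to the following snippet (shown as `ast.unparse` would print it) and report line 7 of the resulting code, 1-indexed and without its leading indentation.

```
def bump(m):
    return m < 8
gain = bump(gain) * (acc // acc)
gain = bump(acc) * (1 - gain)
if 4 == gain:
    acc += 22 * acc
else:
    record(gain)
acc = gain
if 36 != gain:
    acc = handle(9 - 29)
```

acc = gain

Transformed code:
gain = (gain < 8) * (acc // acc)
gain = (acc < 8) * (1 - gain)
if 4 == gain:
    acc = acc + 22 * acc
else:
    record(gain)
acc = gain
if 36 != gain:
    acc = handle(9 - 29)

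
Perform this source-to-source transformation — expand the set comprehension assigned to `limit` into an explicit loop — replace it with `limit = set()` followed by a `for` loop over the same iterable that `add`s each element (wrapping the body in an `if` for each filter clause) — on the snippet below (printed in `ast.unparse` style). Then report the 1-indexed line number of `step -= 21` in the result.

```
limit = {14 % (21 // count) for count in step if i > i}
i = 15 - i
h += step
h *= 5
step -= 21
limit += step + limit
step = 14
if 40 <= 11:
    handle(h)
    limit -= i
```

Transformed code:
limit = set()
for count in step:
    if i > i:
        limit.add(14 % (21 // count))
i = 15 - i
h += step
h *= 5
step -= 21
limit += step + limit
step = 14
if 40 <= 11:
    handle(h)
    limit -= i

8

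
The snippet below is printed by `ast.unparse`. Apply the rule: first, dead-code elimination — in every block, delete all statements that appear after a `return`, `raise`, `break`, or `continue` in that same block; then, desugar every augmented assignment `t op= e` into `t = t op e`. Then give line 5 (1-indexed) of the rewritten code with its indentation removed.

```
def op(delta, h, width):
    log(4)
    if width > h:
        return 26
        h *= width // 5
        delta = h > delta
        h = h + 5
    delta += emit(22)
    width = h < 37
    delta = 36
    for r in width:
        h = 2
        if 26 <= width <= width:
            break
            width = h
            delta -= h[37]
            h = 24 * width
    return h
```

Transformed code:
def op(delta, h, width):
    log(4)
    if width > h:
        return 26
    delta = delta + emit(22)
    width = h < 37
    delta = 36
    for r in width:
        h = 2
        if 26 <= width <= width:
            break
    return h

delta = delta + emit(22)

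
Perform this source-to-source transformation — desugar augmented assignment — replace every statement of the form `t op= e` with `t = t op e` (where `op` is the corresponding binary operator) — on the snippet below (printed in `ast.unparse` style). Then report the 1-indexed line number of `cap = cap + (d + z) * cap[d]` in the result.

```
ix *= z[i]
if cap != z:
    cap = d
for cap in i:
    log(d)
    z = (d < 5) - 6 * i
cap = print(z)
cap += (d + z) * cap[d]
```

8

Transformed code:
ix = ix * z[i]
if cap != z:
    cap = d
for cap in i:
    log(d)
    z = (d < 5) - 6 * i
cap = print(z)
cap = cap + (d + z) * cap[d]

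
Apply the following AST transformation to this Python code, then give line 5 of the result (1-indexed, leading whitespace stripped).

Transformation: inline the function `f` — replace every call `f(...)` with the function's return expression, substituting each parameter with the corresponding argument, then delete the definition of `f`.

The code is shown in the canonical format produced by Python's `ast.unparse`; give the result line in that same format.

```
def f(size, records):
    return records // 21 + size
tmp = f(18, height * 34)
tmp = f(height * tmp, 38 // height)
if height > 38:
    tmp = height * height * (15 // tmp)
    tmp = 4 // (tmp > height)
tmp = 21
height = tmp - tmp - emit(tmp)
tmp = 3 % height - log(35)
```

Transformed code:
tmp = height * 34 // 21 + 18
tmp = 38 // height // 21 + height * tmp
if height > 38:
    tmp = height * height * (15 // tmp)
    tmp = 4 // (tmp > height)
tmp = 21
height = tmp - tmp - emit(tmp)
tmp = 3 % height - log(35)

tmp = 4 // (tmp > height)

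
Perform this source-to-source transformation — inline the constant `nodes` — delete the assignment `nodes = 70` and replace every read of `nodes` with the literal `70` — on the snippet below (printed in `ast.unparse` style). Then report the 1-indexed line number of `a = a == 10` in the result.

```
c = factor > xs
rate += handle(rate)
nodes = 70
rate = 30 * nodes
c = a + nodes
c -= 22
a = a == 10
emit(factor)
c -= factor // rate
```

Transformed code:
c = factor > xs
rate += handle(rate)
rate = 30 * 70
c = a + 70
c -= 22
a = a == 10
emit(factor)
c -= factor // rate

6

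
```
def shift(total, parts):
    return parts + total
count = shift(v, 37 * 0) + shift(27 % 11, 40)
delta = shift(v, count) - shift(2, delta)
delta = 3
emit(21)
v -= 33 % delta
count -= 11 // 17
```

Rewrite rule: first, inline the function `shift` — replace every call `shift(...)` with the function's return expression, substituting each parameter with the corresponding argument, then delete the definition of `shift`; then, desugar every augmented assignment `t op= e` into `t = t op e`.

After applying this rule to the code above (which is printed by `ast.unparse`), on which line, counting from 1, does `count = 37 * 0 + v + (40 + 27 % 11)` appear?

1

Transformed code:
count = 37 * 0 + v + (40 + 27 % 11)
delta = count + v - (delta + 2)
delta = 3
emit(21)
v = v - 33 % delta
count = count - 11 // 17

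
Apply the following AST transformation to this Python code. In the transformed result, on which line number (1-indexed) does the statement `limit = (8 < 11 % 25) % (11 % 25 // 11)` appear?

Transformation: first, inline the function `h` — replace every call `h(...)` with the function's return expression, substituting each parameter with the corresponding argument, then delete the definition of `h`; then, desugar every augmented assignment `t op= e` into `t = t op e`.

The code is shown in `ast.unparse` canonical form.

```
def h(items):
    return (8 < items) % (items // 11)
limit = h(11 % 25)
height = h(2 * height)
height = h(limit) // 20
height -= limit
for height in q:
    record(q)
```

1

Transformed code:
limit = (8 < 11 % 25) % (11 % 25 // 11)
height = (8 < 2 * height) % (2 * height // 11)
height = (8 < limit) % (limit // 11) // 20
height = height - limit
for height in q:
    record(q)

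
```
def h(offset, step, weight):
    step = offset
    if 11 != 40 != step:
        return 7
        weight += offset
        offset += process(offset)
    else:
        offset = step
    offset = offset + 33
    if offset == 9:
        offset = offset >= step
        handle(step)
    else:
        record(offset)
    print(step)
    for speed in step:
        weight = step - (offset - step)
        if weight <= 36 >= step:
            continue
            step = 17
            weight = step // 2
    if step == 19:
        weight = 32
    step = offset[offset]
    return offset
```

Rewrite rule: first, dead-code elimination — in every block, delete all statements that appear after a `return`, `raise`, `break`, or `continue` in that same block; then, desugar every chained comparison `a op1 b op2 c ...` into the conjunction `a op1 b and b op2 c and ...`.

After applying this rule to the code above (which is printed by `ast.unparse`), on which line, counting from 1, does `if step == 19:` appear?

18

Transformed code:
def h(offset, step, weight):
    step = offset
    if 11 != 40 and 40 != step:
        return 7
    else:
        offset = step
    offset = offset + 33
    if offset == 9:
        offset = offset >= step
        handle(step)
    else:
        record(offset)
    print(step)
    for speed in step:
        weight = step - (offset - step)
        if weight <= 36 and 36 >= step:
            continue
    if step == 19:
        weight = 32
    step = offset[offset]
    return offset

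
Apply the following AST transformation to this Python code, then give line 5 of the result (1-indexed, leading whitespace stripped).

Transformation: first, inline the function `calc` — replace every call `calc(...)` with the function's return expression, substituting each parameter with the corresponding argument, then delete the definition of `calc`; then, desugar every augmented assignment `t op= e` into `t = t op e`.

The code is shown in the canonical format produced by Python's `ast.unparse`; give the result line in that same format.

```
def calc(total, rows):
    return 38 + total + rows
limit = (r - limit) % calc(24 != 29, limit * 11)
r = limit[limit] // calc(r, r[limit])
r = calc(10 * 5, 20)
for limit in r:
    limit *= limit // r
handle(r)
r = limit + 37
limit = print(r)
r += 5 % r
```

limit = limit * (limit // r)

Transformed code:
limit = (r - limit) % (38 + (24 != 29) + limit * 11)
r = limit[limit] // (38 + r + r[limit])
r = 38 + 10 * 5 + 20
for limit in r:
    limit = limit * (limit // r)
handle(r)
r = limit + 37
limit = print(r)
r = r + 5 % r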